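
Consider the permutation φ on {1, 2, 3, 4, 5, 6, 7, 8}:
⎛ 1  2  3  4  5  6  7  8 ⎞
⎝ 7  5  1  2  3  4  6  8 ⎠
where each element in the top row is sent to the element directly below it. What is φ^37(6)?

Tracing 6 → 4 → … returns to 6 after 7 steps, so 6 lies in a 7-cycle (1 7 6 4 2 5 3).
Since the cycle has length 7, φ^37 acts on it the same as φ^2 (37 mod 7 = 2).
Stepping 2 places around the cycle: 6 → 4 → 2.

2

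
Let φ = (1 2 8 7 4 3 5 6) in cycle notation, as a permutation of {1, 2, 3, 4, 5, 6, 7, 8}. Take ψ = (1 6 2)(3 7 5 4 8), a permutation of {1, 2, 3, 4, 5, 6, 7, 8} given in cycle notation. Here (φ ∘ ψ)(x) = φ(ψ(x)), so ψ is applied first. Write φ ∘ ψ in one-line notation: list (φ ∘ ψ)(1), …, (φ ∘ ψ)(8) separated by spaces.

(φ ∘ ψ)(x) = φ(ψ(x)). Computing each image: φ(ψ(1)) = φ(6) = 1, φ(ψ(2)) = φ(1) = 2, φ(ψ(3)) = φ(7) = 4, φ(ψ(4)) = φ(8) = 7, φ(ψ(5)) = φ(4) = 3, φ(ψ(6)) = φ(2) = 8, φ(ψ(7)) = φ(5) = 6, φ(ψ(8)) = φ(3) = 5.
Hence φ ∘ ψ = [1 2 4 7 3 8 6 5].

1 2 4 7 3 8 6 5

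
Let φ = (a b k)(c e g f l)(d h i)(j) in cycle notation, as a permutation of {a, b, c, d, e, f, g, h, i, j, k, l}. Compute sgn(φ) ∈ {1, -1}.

1

The cycle lengths are 5, 3, 3, 1.
A cycle of length ℓ contributes ℓ−1 transpositions, so φ is a product of 4 + 2 + 2 = 8 transpositions — even.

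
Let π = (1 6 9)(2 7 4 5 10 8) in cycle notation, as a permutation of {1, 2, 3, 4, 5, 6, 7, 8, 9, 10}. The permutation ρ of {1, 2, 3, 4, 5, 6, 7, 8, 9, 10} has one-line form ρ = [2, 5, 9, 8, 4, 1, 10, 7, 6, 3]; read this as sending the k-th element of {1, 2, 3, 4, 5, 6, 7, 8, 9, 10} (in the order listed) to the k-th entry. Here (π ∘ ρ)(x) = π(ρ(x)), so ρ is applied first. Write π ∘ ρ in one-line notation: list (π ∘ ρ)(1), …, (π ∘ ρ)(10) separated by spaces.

For each element, apply ρ then π: 1 → 2 → 7; 2 → 5 → 10; 3 → 9 → 1; 4 → 8 → 2; 5 → 4 → 5; 6 → 1 → 6; 7 → 10 → 8; 8 → 7 → 4; 9 → 6 → 9; 10 → 3 → 3.
Collecting the images, π ∘ ρ = [7 10 1 2 5 6 8 4 9 3].

7 10 1 2 5 6 8 4 9 3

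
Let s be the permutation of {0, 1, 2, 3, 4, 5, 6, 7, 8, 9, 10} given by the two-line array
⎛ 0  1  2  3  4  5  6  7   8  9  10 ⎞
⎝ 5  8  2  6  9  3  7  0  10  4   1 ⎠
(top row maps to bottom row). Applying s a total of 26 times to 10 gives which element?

8

Tracing 10 → 1 → … returns to 10 after 3 steps, so 10 lies in a 3-cycle (1, 8, 10).
Powers repeat with period 3 on this cycle, and 26 mod 3 = 2, so s^26(10) = s^2(10).
Advancing 2 steps from 10: 10 → 1 → 8.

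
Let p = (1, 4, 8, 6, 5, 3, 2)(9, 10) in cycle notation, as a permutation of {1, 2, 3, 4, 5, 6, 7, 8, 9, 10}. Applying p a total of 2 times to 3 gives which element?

3 lies in the 7-cycle (1, 4, 8, 6, 5, 3, 2).
Stepping 2 places around the cycle: 3 → 2 → 1.

1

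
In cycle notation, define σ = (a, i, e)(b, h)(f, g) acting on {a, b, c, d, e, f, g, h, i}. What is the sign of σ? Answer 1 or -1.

The cycle lengths are 3, 2, 2, 1, 1.
A cycle is odd iff its length is even; σ has 2 even-length cycles, so sgn(σ) = (−1)^2 and σ is even.

1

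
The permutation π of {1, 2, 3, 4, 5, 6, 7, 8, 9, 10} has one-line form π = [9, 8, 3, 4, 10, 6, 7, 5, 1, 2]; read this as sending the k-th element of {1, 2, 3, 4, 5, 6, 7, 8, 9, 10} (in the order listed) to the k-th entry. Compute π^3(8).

2

Tracing 8 → 5 → … returns to 8 after 4 steps, so 8 lies in a 4-cycle (2, 8, 5, 10).
Advancing 3 steps from 8: 8 → 5 → 10 → 2.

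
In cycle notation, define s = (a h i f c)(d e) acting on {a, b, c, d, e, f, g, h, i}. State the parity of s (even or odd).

odd

The cycle lengths are 5, 2, 1, 1.
A cycle of length ℓ contributes ℓ−1 transpositions, so s is a product of 4 + 1 = 5 transpositions — odd.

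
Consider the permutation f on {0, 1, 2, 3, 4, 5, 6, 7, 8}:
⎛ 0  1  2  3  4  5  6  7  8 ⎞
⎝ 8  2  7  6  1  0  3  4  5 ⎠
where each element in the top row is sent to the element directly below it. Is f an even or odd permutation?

even

In disjoint-cycle form the cycle lengths are 4, 3, 2.
A cycle is odd iff its length is even; f has 2 even-length cycles, so sgn(f) = (−1)^2 and f is even.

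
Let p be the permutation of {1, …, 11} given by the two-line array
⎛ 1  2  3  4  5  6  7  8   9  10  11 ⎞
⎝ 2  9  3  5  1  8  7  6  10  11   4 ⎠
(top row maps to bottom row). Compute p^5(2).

Tracing 2 → 9 → … returns to 2 after 7 steps, so 2 lies in a 7-cycle (1 2 9 10 11 4 5).
Advancing 5 steps from 2: 2 → 9 → 10 → 11 → 4 → 5.

5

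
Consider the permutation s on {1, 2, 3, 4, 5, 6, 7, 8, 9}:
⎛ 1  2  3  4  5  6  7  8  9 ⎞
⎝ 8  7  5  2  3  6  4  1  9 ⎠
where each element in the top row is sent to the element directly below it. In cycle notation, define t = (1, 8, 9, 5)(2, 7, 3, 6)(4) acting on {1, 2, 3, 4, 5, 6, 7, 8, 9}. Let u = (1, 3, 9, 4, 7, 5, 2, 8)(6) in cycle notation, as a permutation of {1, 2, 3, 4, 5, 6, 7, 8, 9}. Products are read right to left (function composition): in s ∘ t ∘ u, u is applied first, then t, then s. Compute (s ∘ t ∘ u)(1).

(s ∘ t ∘ u)(1) = s(t(u(1))). u(1) = 3, then t(3) = 6, then s(6) = 6, so the result is 6.

6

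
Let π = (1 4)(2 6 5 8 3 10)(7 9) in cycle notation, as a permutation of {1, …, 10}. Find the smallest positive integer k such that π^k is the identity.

The disjoint cycles have lengths 6, 2, 2.
Since disjoint cycles commute, ord(π) = lcm(6, 2, 2) = 6.

6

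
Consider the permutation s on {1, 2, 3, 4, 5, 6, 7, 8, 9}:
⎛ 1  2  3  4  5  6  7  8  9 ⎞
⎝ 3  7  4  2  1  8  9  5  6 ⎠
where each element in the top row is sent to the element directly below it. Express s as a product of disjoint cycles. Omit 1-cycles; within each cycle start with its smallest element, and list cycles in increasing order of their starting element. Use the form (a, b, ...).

(1, 3, 4, 2, 7, 9, 6, 8, 5)

Iterating s from 1 gives 1 → 3 → 4 → 2 → 7 → 9 → 6 → 8 → 5 → 1; that is the 9-cycle (1, 3, 4, 2, 7, 9, 6, 8, 5).
Continuing from each remaining unvisited element yields (1, 3, 4, 2, 7, 9, 6, 8, 5).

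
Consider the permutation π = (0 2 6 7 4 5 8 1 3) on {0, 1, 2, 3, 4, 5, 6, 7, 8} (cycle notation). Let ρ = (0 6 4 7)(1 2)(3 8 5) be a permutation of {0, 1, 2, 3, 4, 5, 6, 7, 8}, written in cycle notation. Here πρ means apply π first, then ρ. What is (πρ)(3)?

(πρ)(3) = ρ(π(3)). π(3) = 0, then ρ(0) = 6. So (πρ)(3) = 6.

6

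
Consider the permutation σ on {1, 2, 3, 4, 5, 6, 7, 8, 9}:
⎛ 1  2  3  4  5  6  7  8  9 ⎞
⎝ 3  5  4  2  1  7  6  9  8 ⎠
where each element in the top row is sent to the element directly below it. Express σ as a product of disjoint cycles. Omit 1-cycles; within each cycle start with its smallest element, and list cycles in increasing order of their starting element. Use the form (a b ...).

(1 3 4 2 5)(6 7)(8 9)

Start at 1 and follow images: 1 → 3 → 4 → 2 → 5 → 1, giving the cycle (1 3 4 2 5).
Repeating from the next unused element and collecting all non-trivial cycles gives (1 3 4 2 5)(6 7)(8 9).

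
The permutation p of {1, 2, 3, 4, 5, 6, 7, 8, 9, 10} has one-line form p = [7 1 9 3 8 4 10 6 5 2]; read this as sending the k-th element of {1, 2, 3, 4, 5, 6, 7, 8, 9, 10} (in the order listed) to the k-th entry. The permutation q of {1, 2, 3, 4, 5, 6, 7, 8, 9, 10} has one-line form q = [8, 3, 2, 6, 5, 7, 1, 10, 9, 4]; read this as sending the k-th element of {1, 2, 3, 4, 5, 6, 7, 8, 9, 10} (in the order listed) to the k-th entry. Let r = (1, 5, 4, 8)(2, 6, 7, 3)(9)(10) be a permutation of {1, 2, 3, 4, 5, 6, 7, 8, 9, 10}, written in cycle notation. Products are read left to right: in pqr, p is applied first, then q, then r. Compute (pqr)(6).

Apply the permutations in order: p(6) = 4, then q(4) = 6, then r(6) = 7. So (pqr)(6) = 7.

7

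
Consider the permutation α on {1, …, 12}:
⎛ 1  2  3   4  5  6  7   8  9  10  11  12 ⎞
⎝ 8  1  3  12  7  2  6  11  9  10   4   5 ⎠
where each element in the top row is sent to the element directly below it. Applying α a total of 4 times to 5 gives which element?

Tracing 5 → 7 → … returns to 5 after 9 steps, so 5 lies in a 9-cycle (1, 8, 11, 4, 12, 5, 7, 6, 2).
Stepping 4 places around the cycle: 5 → 7 → 6 → 2 → 1.

1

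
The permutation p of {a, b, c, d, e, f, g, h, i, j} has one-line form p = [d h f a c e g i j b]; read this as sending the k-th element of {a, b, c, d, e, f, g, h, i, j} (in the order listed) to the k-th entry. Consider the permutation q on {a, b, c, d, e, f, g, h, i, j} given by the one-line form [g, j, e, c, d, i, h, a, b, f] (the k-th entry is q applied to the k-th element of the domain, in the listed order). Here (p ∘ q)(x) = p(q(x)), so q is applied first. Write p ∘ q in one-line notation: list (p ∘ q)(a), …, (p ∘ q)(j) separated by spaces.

g b c f a j i d h e

For each element, apply q then p: a → g → g; b → j → b; c → e → c; d → c → f; e → d → a; f → i → j; g → h → i; h → a → d; i → b → h; j → f → e.
Collecting the images, p ∘ q = [g b c f a j i d h e].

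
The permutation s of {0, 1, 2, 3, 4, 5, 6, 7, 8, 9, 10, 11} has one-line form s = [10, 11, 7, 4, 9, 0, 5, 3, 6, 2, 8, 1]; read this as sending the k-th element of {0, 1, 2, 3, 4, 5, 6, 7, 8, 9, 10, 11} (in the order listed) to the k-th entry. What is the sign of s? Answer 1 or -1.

In disjoint-cycle form the cycle lengths are 5, 5, 2.
A cycle of length ℓ contributes ℓ−1 transpositions, so s is a product of 4 + 4 + 1 = 9 transpositions — odd.

-1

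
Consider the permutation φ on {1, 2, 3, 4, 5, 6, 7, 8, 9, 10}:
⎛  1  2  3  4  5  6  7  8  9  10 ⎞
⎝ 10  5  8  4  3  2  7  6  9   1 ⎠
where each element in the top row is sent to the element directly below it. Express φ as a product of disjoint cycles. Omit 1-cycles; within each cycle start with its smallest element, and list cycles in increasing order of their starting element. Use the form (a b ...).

(1 10)(2 5 3 8 6)

Start at 1 and follow images: 1 → 10 → 1, giving the cycle (1 10).
Continuing from each remaining unvisited element yields (1 10)(2 5 3 8 6).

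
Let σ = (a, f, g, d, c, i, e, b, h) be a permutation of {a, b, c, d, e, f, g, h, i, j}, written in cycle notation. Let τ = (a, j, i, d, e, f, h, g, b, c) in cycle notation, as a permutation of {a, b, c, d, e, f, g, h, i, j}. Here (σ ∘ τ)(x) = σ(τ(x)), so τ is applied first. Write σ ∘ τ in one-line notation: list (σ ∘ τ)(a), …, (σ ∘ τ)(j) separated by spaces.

For each element, apply τ then σ: a → j → j; b → c → i; c → a → f; d → e → b; e → f → g; f → h → a; g → b → h; h → g → d; i → d → c; j → i → e.
Collecting the images, σ ∘ τ = [j i f b g a h d c e].

j i f b g a h d c e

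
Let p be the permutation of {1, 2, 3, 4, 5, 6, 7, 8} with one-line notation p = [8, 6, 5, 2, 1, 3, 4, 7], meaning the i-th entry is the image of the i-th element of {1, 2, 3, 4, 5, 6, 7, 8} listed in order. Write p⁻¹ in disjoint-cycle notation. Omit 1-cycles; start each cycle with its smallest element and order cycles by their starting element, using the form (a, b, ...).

(1, 5, 3, 6, 2, 4, 7, 8)

First write p in disjoint cycles: (1, 8, 7, 4, 2, 6, 3, 5).
The inverse reverses every cycle; in canonical form, p⁻¹ = (1, 5, 3, 6, 2, 4, 7, 8).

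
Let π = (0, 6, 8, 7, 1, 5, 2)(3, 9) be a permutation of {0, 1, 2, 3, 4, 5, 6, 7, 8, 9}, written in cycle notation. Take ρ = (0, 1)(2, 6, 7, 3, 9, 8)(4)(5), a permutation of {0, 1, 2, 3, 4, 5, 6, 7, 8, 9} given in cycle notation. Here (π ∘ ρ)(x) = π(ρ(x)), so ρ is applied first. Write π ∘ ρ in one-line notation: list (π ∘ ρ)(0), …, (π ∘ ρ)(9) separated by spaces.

5 6 8 3 4 2 1 9 0 7

For each element, apply ρ then π: 0 → 1 → 5; 1 → 0 → 6; 2 → 6 → 8; 3 → 9 → 3; 4 → 4 → 4; 5 → 5 → 2; 6 → 7 → 1; 7 → 3 → 9; 8 → 2 → 0; 9 → 8 → 7.
So π ∘ ρ in one-line form is 5 6 8 3 4 2 1 9 0 7.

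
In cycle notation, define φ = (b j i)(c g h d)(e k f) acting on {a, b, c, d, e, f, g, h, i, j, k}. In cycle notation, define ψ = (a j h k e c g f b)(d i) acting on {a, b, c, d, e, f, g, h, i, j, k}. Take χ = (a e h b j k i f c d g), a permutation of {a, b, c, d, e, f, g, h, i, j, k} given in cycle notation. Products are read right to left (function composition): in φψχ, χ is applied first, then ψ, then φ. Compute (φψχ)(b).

d

(φψχ)(b) = φ(ψ(χ(b))). χ(b) = j, then ψ(j) = h, then φ(h) = d, so the result is d.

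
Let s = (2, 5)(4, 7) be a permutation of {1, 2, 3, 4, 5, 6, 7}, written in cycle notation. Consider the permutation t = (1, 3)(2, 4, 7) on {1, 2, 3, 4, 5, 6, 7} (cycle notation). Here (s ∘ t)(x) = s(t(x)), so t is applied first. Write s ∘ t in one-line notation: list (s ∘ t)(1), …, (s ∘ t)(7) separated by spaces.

3 7 1 4 2 6 5

Chase each element through t then s: 1 → 3 → 3; 2 → 4 → 7; 3 → 1 → 1; 4 → 7 → 4; 5 → 5 → 2; 6 → 6 → 6; 7 → 2 → 5.
Collecting the images, s ∘ t = [3 7 1 4 2 6 5].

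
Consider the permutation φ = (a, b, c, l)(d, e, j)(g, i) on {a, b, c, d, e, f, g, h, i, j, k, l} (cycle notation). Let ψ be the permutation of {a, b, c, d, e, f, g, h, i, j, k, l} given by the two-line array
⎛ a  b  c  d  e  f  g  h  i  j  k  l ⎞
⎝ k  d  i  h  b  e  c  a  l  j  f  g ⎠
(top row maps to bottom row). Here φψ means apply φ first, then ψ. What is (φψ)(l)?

k

φ(l) = a, then ψ(a) = k; composing gives (φψ)(l) = k.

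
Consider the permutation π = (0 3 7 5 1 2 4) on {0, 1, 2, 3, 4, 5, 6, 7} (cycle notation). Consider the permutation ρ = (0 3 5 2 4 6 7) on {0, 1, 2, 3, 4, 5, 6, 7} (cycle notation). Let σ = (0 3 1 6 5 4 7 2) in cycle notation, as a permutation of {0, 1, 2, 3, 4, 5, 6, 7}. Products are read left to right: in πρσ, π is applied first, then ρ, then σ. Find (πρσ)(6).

2

(πρσ)(6) = σ(ρ(π(6))). π(6) = 6, then ρ(6) = 7, then σ(7) = 2, so the result is 2.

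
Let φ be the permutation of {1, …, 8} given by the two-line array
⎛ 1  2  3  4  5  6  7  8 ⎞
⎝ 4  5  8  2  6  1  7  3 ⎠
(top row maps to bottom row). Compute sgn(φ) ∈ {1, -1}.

-1

In disjoint-cycle form the cycle lengths are 5, 2, 1.
A cycle is odd iff its length is even; φ has 1 even-length cycle, so sgn(φ) = (−1)^1 and φ is odd.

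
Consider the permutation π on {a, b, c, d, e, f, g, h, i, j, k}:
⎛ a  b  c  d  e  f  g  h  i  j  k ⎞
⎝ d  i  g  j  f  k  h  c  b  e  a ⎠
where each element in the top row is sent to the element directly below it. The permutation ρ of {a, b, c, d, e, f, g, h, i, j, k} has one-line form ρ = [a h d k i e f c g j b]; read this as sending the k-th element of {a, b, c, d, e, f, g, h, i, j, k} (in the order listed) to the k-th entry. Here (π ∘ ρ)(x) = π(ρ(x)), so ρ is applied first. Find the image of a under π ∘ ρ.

d

ρ(a) = a, then π(a) = d; composing gives (π ∘ ρ)(a) = d.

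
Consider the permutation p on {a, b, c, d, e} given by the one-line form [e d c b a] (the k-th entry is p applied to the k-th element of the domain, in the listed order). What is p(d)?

b

d is element number 4 of the domain, and entry number 4 of the one-line form is b, so p(d) = b.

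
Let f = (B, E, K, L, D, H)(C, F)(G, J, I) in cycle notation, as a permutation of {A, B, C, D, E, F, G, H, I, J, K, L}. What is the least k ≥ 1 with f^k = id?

6

The disjoint cycles have lengths 6, 3, 2, 1.
Since disjoint cycles commute, ord(f) = lcm(6, 3, 2) = 6.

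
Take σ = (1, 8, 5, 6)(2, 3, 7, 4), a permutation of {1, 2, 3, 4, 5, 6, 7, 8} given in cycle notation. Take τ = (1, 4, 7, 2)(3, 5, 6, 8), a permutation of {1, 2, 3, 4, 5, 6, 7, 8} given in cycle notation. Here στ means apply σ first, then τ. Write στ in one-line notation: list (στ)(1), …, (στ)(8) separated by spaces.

3 5 2 1 8 4 7 6

(στ)(x) = τ(σ(x)). Computing each image: τ(σ(1)) = τ(8) = 3, τ(σ(2)) = τ(3) = 5, τ(σ(3)) = τ(7) = 2, τ(σ(4)) = τ(2) = 1, τ(σ(5)) = τ(6) = 8, τ(σ(6)) = τ(1) = 4, τ(σ(7)) = τ(4) = 7, τ(σ(8)) = τ(5) = 6.
Hence στ = [3 5 2 1 8 4 7 6].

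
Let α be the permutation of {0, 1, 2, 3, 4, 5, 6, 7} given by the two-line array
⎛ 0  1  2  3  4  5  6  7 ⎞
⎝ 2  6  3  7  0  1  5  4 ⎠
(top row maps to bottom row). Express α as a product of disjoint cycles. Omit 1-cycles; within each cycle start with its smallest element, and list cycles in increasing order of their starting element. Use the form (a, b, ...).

Iterating α from 0 gives 0 → 2 → 3 → 7 → 4 → 0; that is the 5-cycle (0, 2, 3, 7, 4).
Continuing from each remaining unvisited element yields (0, 2, 3, 7, 4)(1, 6, 5).

(0, 2, 3, 7, 4)(1, 6, 5)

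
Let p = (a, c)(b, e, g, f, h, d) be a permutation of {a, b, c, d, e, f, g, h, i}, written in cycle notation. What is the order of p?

The cycle type of p is (6, 2, 1).
The order is lcm(6, 2) = 6.

6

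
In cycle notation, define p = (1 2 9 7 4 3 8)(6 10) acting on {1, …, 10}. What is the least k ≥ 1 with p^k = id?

The disjoint cycles have lengths 7, 2, 1.
The order is lcm(7, 2) = 14.

14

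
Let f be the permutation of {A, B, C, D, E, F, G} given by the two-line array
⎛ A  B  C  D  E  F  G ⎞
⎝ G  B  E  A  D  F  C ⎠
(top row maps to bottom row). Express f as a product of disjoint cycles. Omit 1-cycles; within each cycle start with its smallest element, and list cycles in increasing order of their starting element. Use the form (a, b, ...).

Iterating f from A gives A → G → C → E → D → A; that is the 5-cycle (A, G, C, E, D).
Repeating from the next unused element and collecting all non-trivial cycles gives (A, G, C, E, D).

(A, G, C, E, D)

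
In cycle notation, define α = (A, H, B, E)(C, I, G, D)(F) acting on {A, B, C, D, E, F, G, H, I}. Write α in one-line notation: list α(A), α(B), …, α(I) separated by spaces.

Each element maps to the next entry in its cycle (wrapping to the front): A↦H, B↦E, C↦I, D↦C, E↦A, F↦F, G↦D, H↦B, I↦G.
Listing these in domain order gives H E I C A F D B G.

H E I C A F D B G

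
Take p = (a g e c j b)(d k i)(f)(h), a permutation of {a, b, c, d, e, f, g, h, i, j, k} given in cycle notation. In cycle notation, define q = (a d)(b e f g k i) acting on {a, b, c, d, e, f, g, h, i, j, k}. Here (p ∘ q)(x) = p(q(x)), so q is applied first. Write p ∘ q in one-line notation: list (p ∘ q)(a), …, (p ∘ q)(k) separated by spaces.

Chase each element through q then p: a → d → k; b → e → c; c → c → j; d → a → g; e → f → f; f → g → e; g → k → i; h → h → h; i → b → a; j → j → b; k → i → d.
Collecting the images, p ∘ q = [k c j g f e i h a b d].

k c j g f e i h a b d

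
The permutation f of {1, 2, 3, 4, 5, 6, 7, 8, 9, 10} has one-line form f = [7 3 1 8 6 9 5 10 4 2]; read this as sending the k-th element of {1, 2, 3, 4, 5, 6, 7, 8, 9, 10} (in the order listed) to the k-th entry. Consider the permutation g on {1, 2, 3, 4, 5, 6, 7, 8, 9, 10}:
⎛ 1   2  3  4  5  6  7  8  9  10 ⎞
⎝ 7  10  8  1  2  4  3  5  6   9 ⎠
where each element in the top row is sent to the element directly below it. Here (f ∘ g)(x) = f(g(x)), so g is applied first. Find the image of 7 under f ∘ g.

1

First apply g: g(7) = 3, then f(3) = 1. Thus (f ∘ g)(7) = 1.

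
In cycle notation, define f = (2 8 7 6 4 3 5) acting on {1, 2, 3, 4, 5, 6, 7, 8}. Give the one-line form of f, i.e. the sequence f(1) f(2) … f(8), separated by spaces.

1 8 5 3 2 4 6 7

Reading each image from the cycles: 1→1, 2→8, 3→5, 4→3, 5→2, 6→4, 7→6, 8→7.
Listing these in domain order gives 1 8 5 3 2 4 6 7.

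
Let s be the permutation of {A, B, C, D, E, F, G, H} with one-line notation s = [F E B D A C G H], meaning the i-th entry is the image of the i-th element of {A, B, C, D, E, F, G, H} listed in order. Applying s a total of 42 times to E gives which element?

F

Tracing E → A → … returns to E after 5 steps, so E lies in a 5-cycle (A, F, C, B, E).
On a 5-cycle, s^5 is the identity, so s^42 = s^2 there (42 ≡ 2 mod 5).
Advancing 2 steps from E: E → A → F.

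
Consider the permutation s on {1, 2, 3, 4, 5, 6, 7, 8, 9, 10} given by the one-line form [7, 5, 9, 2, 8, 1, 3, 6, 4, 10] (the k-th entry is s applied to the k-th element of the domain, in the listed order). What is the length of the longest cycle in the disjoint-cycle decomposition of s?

Decomposing into disjoint cycles gives (1, 7, 3, 9, 4, 2, 5, 8, 6); the longest has length 9.

9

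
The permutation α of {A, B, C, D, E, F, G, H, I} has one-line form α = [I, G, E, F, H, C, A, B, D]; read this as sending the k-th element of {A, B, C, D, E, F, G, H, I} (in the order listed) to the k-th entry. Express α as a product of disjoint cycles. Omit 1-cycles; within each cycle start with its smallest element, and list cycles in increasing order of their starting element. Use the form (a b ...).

(A I D F C E H B G)

Iterating α from A gives A → I → D → F → C → E → H → B → G → A; that is the 9-cycle (A I D F C E H B G).
Continuing from each remaining unvisited element yields (A I D F C E H B G).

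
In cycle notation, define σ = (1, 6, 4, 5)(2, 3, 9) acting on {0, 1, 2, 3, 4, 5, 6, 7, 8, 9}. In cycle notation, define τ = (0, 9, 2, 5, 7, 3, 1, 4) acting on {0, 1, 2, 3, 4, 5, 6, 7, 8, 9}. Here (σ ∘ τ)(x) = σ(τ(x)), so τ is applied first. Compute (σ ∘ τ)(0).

(σ ∘ τ)(0) = σ(τ(0)). τ(0) = 9, then σ(9) = 2. So (σ ∘ τ)(0) = 2.

2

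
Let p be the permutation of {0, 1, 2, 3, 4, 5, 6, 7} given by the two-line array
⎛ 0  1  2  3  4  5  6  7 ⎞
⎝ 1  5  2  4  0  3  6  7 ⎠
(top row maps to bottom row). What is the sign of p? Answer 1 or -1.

In disjoint-cycle form the cycle lengths are 5, 1, 1, 1.
A cycle is odd iff its length is even; p has 0 even-length cycles, so sgn(p) = (−1)^0 and p is even.

1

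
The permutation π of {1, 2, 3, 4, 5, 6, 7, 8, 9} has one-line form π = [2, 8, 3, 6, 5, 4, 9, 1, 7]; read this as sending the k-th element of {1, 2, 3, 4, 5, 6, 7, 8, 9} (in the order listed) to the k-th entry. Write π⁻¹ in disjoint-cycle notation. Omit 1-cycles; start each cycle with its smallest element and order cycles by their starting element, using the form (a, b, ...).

(1, 8, 2)(4, 6)(7, 9)

The cycle decomposition of π is (1, 2, 8)(4, 6)(7, 9).
The inverse reverses every cycle; in canonical form, π⁻¹ = (1, 8, 2)(4, 6)(7, 9).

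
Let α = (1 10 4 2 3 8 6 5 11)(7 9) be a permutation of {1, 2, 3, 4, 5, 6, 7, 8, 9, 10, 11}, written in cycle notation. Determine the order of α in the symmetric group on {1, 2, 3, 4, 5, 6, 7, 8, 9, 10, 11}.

The cycle type of α is (9, 2).
The order is lcm(9, 2) = 18.

18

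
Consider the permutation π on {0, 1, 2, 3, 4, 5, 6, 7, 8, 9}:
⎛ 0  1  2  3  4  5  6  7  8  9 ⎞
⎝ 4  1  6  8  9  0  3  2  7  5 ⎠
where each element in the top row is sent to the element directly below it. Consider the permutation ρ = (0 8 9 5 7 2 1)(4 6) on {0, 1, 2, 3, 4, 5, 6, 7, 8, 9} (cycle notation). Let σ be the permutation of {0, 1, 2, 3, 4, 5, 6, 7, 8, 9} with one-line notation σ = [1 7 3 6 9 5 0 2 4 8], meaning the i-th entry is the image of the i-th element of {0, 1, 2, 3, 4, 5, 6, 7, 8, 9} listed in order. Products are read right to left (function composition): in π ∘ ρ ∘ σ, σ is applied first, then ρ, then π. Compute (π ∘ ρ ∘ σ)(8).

(π ∘ ρ ∘ σ)(8) = π(ρ(σ(8))). σ(8) = 4, then ρ(4) = 6, then π(6) = 3, so the result is 3.

3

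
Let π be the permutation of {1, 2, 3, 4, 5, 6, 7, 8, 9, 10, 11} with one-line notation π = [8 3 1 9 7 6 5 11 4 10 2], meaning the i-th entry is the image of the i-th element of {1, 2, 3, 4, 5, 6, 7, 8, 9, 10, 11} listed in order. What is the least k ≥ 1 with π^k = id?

Writing π as disjoint cycles, the cycle lengths are 5, 2, 2, 1, 1.
Since disjoint cycles commute, ord(π) = lcm(5, 2, 2) = 10.

10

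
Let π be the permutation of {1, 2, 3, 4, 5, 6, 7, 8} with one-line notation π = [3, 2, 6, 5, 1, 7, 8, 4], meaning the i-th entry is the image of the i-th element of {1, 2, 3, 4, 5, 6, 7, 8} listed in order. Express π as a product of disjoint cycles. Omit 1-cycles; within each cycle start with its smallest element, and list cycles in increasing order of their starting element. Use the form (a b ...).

From 1: 1 → 3 → 6 → 7 → 8 → 4 → 5 → 1, closing the cycle (1 3 6 7 8 4 5).
Repeating from the next unused element and collecting all non-trivial cycles gives (1 3 6 7 8 4 5).

(1 3 6 7 8 4 5)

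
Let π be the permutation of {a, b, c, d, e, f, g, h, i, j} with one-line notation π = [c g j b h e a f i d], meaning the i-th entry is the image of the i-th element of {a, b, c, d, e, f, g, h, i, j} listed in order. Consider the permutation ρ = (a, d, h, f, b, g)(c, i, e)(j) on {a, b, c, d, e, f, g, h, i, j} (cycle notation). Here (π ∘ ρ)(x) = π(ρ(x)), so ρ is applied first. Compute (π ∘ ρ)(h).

e

ρ(h) = f, then π(f) = e; composing gives (π ∘ ρ)(h) = e.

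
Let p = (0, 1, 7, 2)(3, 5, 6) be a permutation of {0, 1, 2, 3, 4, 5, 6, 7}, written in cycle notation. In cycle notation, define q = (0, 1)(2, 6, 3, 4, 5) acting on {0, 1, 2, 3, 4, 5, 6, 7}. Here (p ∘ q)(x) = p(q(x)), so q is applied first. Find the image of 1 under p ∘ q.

1

First apply q: q(1) = 0, then p(0) = 1. Thus (p ∘ q)(1) = 1.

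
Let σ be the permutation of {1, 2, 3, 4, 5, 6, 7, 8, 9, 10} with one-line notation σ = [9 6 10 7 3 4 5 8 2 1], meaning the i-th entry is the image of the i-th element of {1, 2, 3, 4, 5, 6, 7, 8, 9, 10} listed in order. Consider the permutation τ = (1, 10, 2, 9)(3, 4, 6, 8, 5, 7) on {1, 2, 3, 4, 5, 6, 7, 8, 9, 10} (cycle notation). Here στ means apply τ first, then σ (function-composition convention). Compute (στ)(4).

τ(4) = 6, then σ(6) = 4; composing gives (στ)(4) = 4.

4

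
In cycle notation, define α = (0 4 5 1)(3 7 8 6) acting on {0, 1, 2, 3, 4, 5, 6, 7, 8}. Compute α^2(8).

3

8 lies in the 4-cycle (3 7 8 6).
Advancing 2 steps from 8: 8 → 6 → 3.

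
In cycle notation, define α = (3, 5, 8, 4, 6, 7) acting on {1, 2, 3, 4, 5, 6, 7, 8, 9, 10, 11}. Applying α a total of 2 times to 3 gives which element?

3 lies in the 6-cycle (3, 5, 8, 4, 6, 7).
Advancing 2 steps from 3: 3 → 5 → 8.

8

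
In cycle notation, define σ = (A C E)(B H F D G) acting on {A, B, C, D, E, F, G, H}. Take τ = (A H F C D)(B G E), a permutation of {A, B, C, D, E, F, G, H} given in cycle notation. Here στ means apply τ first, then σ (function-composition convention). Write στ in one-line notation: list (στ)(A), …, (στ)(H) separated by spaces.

For each element, apply τ then σ: A → H → F; B → G → B; C → D → G; D → A → C; E → B → H; F → C → E; G → E → A; H → F → D.
So στ in one-line form is F B G C H E A D.

F B G C H E A D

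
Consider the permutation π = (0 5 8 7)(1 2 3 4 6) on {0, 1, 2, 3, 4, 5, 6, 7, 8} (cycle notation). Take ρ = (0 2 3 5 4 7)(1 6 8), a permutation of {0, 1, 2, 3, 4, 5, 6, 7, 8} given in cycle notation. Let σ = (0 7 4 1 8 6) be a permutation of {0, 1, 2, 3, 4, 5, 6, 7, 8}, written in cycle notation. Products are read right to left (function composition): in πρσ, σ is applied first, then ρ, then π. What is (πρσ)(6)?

3

(πρσ)(6) = π(ρ(σ(6))). σ(6) = 0, then ρ(0) = 2, then π(2) = 3, so the result is 3.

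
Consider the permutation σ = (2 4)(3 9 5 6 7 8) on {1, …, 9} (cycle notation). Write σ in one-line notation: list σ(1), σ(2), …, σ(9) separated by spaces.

1 4 9 2 6 7 8 3 5

Each element maps to the next entry in its cycle (wrapping to the front): 1→1, 2→4, 3→9, 4→2, 5→6, 6→7, 7→8, 8→3, 9→5.
So the one-line form is 1 4 9 2 6 7 8 3 5.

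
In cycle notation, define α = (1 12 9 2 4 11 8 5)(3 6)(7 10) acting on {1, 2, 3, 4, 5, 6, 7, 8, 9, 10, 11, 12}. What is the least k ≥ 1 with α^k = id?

The cycle type of α is (8, 2, 2).
Since disjoint cycles commute, ord(α) = lcm(8, 2, 2) = 8.

8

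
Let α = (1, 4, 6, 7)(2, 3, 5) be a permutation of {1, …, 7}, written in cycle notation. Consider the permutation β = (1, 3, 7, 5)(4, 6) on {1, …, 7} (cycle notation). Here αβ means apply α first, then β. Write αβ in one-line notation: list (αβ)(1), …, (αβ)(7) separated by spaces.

(αβ)(x) = β(α(x)). Computing each image: β(α(1)) = β(4) = 6, β(α(2)) = β(3) = 7, β(α(3)) = β(5) = 1, β(α(4)) = β(6) = 4, β(α(5)) = β(2) = 2, β(α(6)) = β(7) = 5, β(α(7)) = β(1) = 3.
Hence αβ = [6 7 1 4 2 5 3].

6 7 1 4 2 5 3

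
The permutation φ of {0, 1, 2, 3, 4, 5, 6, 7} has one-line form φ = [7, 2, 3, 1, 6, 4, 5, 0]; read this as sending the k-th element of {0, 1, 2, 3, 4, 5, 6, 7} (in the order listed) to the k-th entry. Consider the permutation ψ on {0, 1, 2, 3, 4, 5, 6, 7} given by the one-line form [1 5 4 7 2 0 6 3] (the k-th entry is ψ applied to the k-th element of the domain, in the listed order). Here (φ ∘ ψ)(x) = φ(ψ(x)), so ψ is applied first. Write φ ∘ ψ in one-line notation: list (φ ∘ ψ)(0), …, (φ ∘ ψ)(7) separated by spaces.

(φ ∘ ψ)(x) = φ(ψ(x)). Computing each image: φ(ψ(0)) = φ(1) = 2, φ(ψ(1)) = φ(5) = 4, φ(ψ(2)) = φ(4) = 6, φ(ψ(3)) = φ(7) = 0, φ(ψ(4)) = φ(2) = 3, φ(ψ(5)) = φ(0) = 7, φ(ψ(6)) = φ(6) = 5, φ(ψ(7)) = φ(3) = 1.
Hence φ ∘ ψ = [2 4 6 0 3 7 5 1].

2 4 6 0 3 7 5 1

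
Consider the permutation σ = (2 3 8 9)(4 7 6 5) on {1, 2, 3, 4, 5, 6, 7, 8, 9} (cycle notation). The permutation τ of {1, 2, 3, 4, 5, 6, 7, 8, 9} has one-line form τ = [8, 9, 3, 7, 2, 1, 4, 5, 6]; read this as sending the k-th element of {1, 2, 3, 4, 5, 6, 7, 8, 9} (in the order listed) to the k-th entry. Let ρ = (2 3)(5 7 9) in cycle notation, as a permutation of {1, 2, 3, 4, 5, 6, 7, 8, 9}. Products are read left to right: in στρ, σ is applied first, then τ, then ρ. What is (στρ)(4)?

4

(στρ)(4) = ρ(τ(σ(4))). σ(4) = 7, then τ(7) = 4, then ρ(4) = 4, so the result is 4.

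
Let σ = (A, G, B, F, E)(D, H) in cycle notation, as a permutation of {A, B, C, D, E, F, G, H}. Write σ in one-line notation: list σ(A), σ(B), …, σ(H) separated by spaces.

G F C H A E B D

Reading each image from the cycles: A→G, B→F, C→C, D→H, E→A, F→E, G→B, H→D.
So the one-line form is G F C H A E B D.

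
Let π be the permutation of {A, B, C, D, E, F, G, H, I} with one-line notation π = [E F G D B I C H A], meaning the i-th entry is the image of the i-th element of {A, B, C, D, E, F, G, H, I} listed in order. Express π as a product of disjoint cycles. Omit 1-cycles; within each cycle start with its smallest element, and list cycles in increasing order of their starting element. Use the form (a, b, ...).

(A, E, B, F, I)(C, G)

Iterating π from A gives A → E → B → F → I → A; that is the 5-cycle (A, E, B, F, I).
Continuing from each remaining unvisited element yields (A, E, B, F, I)(C, G).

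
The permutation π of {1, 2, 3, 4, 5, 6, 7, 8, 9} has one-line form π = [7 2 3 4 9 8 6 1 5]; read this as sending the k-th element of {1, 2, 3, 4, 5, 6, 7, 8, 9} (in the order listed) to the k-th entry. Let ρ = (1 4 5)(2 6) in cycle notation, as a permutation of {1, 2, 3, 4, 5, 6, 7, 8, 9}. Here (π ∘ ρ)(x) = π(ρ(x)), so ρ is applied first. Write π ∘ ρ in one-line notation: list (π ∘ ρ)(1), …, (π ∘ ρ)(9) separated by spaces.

4 8 3 9 7 2 6 1 5

(π ∘ ρ)(x) = π(ρ(x)). Computing each image: π(ρ(1)) = π(4) = 4, π(ρ(2)) = π(6) = 8, π(ρ(3)) = π(3) = 3, π(ρ(4)) = π(5) = 9, π(ρ(5)) = π(1) = 7, π(ρ(6)) = π(2) = 2, π(ρ(7)) = π(7) = 6, π(ρ(8)) = π(8) = 1, π(ρ(9)) = π(9) = 5.
Hence π ∘ ρ = [4 8 3 9 7 2 6 1 5].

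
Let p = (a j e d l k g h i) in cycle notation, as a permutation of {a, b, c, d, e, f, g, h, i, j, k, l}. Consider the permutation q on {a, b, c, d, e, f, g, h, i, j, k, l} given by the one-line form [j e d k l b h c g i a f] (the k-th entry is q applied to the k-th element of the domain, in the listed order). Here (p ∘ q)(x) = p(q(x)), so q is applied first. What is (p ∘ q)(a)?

e

(p ∘ q)(a) = p(q(a)). q(a) = j, then p(j) = e. So (p ∘ q)(a) = e.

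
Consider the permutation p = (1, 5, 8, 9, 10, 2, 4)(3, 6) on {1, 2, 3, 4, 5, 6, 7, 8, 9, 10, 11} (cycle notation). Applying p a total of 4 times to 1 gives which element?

1 lies in the 7-cycle (1, 5, 8, 9, 10, 2, 4).
Stepping 4 places around the cycle: 1 → 5 → 8 → 9 → 10.

10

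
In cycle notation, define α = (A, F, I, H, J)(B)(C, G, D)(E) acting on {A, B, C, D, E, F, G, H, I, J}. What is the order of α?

The disjoint cycles have lengths 5, 3, 1, 1.
The order is lcm(5, 3) = 15.

15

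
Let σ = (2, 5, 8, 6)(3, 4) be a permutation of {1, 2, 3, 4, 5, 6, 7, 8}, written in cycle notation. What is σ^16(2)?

2

2 lies in the 4-cycle (2, 5, 8, 6).
Powers repeat with period 4 on this cycle, and 16 mod 4 = 0, so σ^16(2) = σ^0(2).
So σ^16(2) = 2.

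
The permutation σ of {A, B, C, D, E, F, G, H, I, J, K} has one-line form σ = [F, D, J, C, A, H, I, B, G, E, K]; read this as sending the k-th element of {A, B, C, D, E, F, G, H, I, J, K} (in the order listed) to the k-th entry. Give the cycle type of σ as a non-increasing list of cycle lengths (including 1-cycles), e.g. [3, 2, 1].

[8, 2, 1]

The disjoint cycles are (A F H B D C J E)(G I)(K), with lengths 8, 2, 1 in non-increasing order.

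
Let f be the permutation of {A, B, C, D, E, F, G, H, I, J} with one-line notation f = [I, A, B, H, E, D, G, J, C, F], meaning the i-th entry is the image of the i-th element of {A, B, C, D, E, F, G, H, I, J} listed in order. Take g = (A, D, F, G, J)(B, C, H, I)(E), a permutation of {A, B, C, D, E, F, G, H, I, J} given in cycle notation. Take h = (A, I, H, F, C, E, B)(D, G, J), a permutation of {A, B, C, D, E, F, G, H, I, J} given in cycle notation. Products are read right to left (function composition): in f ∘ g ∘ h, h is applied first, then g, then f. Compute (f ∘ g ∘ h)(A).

A

Apply the permutations in order: h(A) = I, then g(I) = B, then f(B) = A. So (f ∘ g ∘ h)(A) = A.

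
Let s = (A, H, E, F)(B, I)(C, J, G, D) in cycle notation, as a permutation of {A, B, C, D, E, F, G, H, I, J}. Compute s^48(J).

J lies in the 4-cycle (C, J, G, D).
Since the cycle has length 4, s^48 acts on it the same as s^0 (48 mod 4 = 0).
So s^48(J) = J.

J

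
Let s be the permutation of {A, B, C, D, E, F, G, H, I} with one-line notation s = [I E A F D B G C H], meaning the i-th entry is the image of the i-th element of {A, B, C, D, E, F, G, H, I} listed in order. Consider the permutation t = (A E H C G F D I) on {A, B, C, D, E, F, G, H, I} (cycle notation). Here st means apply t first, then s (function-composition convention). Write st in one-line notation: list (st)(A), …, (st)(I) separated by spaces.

For each element, apply t then s: A → E → D; B → B → E; C → G → G; D → I → H; E → H → C; F → D → F; G → F → B; H → C → A; I → A → I.
Collecting the images, st = [D E G H C F B A I].

D E G H C F B A I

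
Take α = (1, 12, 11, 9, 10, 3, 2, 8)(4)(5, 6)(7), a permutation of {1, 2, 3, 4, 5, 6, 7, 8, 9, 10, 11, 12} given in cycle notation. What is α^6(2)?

10

2 lies in the 8-cycle (1, 12, 11, 9, 10, 3, 2, 8).
Advancing 6 steps from 2: 2 → 8 → 1 → 12 → 11 → 9 → 10.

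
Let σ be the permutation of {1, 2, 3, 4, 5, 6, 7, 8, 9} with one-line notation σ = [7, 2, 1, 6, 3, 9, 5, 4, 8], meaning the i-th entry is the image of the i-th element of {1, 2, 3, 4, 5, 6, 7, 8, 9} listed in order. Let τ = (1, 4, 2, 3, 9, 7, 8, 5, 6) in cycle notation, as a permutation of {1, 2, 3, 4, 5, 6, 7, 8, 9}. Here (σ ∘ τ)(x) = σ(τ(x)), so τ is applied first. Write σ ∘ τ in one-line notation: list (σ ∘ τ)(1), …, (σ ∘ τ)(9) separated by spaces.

For each element, apply τ then σ: 1 → 4 → 6; 2 → 3 → 1; 3 → 9 → 8; 4 → 2 → 2; 5 → 6 → 9; 6 → 1 → 7; 7 → 8 → 4; 8 → 5 → 3; 9 → 7 → 5.
So σ ∘ τ in one-line form is 6 1 8 2 9 7 4 3 5.

6 1 8 2 9 7 4 3 5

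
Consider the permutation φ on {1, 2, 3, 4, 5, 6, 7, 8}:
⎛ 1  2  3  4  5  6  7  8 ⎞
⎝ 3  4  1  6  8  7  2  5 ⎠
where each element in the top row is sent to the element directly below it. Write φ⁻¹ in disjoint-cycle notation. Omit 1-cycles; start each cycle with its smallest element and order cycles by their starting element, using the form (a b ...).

(1 3)(2 7 6 4)(5 8)

The cycle decomposition of φ is (1 3)(2 4 6 7)(5 8).
Reversing each cycle (and rotating so the smallest element leads) gives φ⁻¹ = (1 3)(2 7 6 4)(5 8).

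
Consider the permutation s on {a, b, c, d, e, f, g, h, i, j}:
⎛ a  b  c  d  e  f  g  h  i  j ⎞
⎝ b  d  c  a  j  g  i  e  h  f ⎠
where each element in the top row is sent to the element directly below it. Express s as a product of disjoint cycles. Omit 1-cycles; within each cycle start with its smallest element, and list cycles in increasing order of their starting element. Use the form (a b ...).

(a b d)(e j f g i h)

From a: a → b → d → a, closing the cycle (a b d).
Repeating from the next unused element and collecting all non-trivial cycles gives (a b d)(e j f g i h).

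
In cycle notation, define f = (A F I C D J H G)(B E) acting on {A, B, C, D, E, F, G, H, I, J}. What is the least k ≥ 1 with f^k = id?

8

The cycle type of f is (8, 2).
The order is lcm(8, 2) = 8.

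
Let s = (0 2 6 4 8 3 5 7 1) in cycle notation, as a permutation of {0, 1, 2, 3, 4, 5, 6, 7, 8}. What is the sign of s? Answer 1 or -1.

The cycle lengths are 9.
A cycle of length ℓ contributes ℓ−1 transpositions, so s is a product of 8 transpositions — even.

1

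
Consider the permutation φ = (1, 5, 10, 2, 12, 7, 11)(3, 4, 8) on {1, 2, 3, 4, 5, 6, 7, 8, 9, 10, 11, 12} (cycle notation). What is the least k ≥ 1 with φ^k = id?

21

The disjoint cycles have lengths 7, 3, 1, 1.
The order is lcm(7, 3) = 21.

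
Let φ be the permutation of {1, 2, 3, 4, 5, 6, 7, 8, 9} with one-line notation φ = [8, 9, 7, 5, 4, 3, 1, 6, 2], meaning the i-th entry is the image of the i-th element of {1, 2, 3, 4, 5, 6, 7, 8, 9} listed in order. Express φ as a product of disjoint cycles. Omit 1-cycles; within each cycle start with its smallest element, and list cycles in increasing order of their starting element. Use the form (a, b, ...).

(1, 8, 6, 3, 7)(2, 9)(4, 5)

Start at 1 and follow images: 1 → 8 → 6 → 3 → 7 → 1, giving the cycle (1, 8, 6, 3, 7).
Continuing from each remaining unvisited element yields (1, 8, 6, 3, 7)(2, 9)(4, 5).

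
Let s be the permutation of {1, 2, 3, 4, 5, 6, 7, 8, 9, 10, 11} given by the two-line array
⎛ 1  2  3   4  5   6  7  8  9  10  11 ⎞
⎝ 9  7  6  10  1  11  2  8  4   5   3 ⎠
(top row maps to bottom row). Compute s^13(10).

9

Tracing 10 → 5 → … returns to 10 after 5 steps, so 10 lies in a 5-cycle (1, 9, 4, 10, 5).
Since the cycle has length 5, s^13 acts on it the same as s^3 (13 mod 5 = 3).
Stepping 3 places around the cycle: 10 → 5 → 1 → 9.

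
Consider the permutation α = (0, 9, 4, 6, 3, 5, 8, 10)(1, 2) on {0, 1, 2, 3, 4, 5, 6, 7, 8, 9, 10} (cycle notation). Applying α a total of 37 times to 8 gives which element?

8 lies in the 8-cycle (0, 9, 4, 6, 3, 5, 8, 10).
Powers repeat with period 8 on this cycle, and 37 mod 8 = 5, so α^37(8) = α^5(8).
Stepping 5 places around the cycle: 8 → 10 → 0 → 9 → 4 → 6.

6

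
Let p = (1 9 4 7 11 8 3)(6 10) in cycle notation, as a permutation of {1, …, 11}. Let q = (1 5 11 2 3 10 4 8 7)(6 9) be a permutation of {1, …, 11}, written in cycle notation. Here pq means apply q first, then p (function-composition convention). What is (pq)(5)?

8

(pq)(5) = p(q(5)). q(5) = 11, then p(11) = 8. So (pq)(5) = 8.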